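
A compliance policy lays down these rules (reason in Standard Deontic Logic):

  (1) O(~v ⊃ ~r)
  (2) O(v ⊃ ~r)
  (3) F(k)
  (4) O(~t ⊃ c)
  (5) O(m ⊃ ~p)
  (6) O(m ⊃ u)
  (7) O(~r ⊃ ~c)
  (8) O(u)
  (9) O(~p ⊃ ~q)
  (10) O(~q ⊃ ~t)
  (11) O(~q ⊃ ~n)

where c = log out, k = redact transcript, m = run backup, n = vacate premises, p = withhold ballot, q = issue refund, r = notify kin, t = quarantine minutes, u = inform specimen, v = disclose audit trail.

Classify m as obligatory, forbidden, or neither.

Premises 2 and 1 cover both cases: O(v ⊃ ~r) and O(~v ⊃ ~r). Since v ∨ ~v is a tautology, O(~r) follows.
From O(~r) and premise 7, O(~r ⊃ ~c), we obtain O(~c).
Premise 4, O(~t ⊃ c), contraposes to O(~c ⊃ t); with O(~c) we get O(t).
Premise 10 is O(~q ⊃ ~t); contrapositively O(t ⊃ q). Since O(t) holds, K gives O(q).
Premise 9, O(~p ⊃ ~q), contraposes to O(q ⊃ p); with O(q) we get O(p).
Premise 5, O(m ⊃ ~p), contraposes to O(p ⊃ ~m); with O(p) we get O(~m).
Premises 3, 6, 8, 11 do not contribute to this derivation.
Thus O(~m), which is F(m): m is forbidden.

Forbidden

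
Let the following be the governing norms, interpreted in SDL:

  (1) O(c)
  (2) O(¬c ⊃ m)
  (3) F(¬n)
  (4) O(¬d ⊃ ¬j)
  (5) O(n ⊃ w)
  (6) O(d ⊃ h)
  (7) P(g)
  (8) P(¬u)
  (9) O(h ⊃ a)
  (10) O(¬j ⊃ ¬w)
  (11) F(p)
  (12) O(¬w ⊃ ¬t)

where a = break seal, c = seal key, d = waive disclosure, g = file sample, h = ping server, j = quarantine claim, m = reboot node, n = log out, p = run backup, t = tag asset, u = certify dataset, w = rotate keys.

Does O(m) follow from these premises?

Premise 2 is O(¬c ⊃ m), but O(¬c) is not derivable from the premises, so it does not yield O(m).
No other premise forces O(m). An ideal world satisfying every premise can still have m false, so O(m) is not derivable.

No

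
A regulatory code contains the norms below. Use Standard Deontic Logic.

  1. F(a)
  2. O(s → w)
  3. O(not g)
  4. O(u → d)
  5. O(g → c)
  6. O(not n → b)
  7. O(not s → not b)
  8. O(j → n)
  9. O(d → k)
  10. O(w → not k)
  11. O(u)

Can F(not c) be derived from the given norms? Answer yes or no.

No

Premise 5 is O(g → c), but O(g) is not derivable from the premises, so it does not yield O(c).
No other premise forces O(c). An ideal world satisfying every premise can still have not c true, so F(not c) is not derivable.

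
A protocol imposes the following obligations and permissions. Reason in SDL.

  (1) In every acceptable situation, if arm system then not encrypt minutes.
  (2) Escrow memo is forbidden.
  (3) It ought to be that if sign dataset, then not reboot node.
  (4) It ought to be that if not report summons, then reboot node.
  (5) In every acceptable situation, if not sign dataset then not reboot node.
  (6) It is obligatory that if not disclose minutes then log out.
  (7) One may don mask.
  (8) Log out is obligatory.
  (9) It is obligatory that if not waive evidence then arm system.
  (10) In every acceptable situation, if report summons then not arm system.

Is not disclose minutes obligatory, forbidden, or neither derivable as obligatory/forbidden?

Neither

Premise 6 is O(¬disclose_minutes → log_out); even if O(log_out) held, inferring O(¬disclose_minutes) would be affirming the consequent — invalid.
No premise or chain of K-axiom applications forces O(¬disclose_minutes), and none forces O(disclose_minutes). So ¬disclose_minutes is neither obligatory nor forbidden under these norms.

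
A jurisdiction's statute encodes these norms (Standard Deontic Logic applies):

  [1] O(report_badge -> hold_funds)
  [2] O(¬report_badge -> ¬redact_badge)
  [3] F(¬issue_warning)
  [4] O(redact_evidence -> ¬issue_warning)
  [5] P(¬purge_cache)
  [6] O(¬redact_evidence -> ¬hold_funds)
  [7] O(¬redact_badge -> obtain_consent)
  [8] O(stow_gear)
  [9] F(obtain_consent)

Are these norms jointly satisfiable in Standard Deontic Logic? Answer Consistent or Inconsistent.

Premise 9, F(obtain_consent), is equivalent to O(¬obtain_consent).
Premise 7, O(¬redact_badge -> obtain_consent), contraposes to O(¬obtain_consent -> redact_badge); with O(¬obtain_consent) we get O(redact_badge).
The contrapositive of premise 2 (O(¬report_badge -> ¬redact_badge)) is O(redact_badge -> report_badge), and O(redact_badge) is already established, so O(report_badge).
With premise 1, O(report_badge -> hold_funds), the K-axiom yields O(hold_funds).
Premise 6, O(¬redact_evidence -> ¬hold_funds), contraposes to O(hold_funds -> redact_evidence); with O(hold_funds) we get O(redact_evidence).
With premise 4, O(redact_evidence -> ¬issue_warning), the K-axiom yields O(¬issue_warning).
Yet premise 3 is F(¬issue_warning), i.e. O(issue_warning).
We now have both O(¬issue_warning) and O(issue_warning) — issue_warning is simultaneously obligatory and forbidden, violating the D-axiom.

Inconsistent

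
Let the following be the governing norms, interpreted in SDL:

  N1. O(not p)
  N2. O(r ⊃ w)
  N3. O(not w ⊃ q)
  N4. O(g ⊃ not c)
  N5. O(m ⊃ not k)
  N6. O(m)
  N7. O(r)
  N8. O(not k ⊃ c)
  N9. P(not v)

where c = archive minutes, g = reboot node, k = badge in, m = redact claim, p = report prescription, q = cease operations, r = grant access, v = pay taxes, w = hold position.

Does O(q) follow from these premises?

Premise 3 is O(not w ⊃ q), but O(not w) is not derivable from the premises, so it does not yield O(q).
No other premise forces O(q). An ideal world satisfying every premise can still have q false, so O(q) is not derivable.

No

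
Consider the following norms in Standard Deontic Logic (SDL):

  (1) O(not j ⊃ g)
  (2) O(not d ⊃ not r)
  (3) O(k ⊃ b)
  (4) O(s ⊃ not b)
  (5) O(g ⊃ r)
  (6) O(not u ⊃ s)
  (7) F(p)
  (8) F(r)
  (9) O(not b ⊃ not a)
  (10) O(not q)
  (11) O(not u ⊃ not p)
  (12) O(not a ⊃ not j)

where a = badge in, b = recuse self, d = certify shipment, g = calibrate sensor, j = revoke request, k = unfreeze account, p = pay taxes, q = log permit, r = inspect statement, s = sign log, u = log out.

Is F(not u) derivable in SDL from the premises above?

Premise 8 is F(r), i.e. O(not r).
The contrapositive of premise 5 (O(g ⊃ r)) is O(not r ⊃ not g), and O(not r) is already established, so O(not g).
The contrapositive of premise 1 (O(not j ⊃ g)) is O(not g ⊃ j), and O(not g) is already established, so O(j).
Premise 12, O(not a ⊃ not j), contraposes to O(j ⊃ a); with O(j) we get O(a).
Premise 9 is O(not b ⊃ not a); contrapositively O(a ⊃ b). Since O(a) holds, K gives O(b).
The contrapositive of premise 4 (O(s ⊃ not b)) is O(b ⊃ not s), and O(b) is already established, so O(not s).
Premise 6 is O(not u ⊃ s); contrapositively O(not s ⊃ u). Since O(not s) holds, K gives O(u).
Premises 2, 3, 7, 10, 11 do not contribute to this derivation.
So O(u) holds, i.e. F(not u). The claim follows.

Yes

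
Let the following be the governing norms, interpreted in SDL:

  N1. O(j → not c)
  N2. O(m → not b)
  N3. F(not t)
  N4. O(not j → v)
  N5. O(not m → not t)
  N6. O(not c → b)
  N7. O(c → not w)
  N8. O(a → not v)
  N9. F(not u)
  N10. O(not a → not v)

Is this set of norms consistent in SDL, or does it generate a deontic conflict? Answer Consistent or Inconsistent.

Inconsistent

By case analysis on a: premise 8 gives O(a → not v) and premise 10 gives O(not a → not v), so O(not v) either way.
Premise 4, O(not j → v), contraposes to O(not v → j); with O(not v) we get O(j).
With premise 1, O(j → not c), the K-axiom yields O(not c).
From O(not c) and premise 6, O(not c → b), we obtain O(b).
Premise 2, O(m → not b), contraposes to O(b → not m); with O(b) we get O(not m).
With premise 5, O(not m → not t), the K-axiom yields O(not t).
However, F(not t) at premise 3 amounts to O(t).
We now have both O(not t) and O(t) — t is simultaneously obligatory and forbidden, violating the D-axiom.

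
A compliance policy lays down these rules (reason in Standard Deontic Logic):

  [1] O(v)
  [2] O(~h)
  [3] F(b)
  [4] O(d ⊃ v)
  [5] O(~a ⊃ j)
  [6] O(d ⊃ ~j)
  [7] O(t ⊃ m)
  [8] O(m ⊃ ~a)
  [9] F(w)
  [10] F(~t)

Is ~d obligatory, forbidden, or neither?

Obligatory

F(~t) at premise 10 means O(t).
From O(t) and premise 7, O(t ⊃ m), we obtain O(m).
Applying K to premise 8 (O(m ⊃ ~a)) and O(m) yields O(~a).
With premise 5, O(~a ⊃ j), the K-axiom yields O(j).
Premise 6, O(d ⊃ ~j), contraposes to O(j ⊃ ~d); with O(j) we get O(~d).
Premises 1, 2, 3, 4, 9 do not contribute to this derivation.
Hence ~d is obligatory.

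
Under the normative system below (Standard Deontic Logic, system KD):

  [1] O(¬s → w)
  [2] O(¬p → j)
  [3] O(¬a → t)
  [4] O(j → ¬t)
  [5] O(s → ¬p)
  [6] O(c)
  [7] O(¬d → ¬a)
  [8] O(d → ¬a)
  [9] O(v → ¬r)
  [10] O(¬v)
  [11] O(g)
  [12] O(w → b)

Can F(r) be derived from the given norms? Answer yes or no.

No

Premise 9 is O(v → ¬r), but O(v) is not derivable from the premises, so it does not yield O(¬r).
No other premise forces O(¬r). An ideal world satisfying every premise can still have r true, so F(r) is not derivable.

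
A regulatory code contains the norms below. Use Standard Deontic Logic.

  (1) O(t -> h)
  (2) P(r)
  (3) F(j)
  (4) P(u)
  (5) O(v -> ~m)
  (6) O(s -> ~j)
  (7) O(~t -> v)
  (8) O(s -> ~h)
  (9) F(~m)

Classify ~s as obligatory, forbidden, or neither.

Obligatory

Premise 9, F(~m), is equivalent to O(m).
The contrapositive of premise 5 (O(v -> ~m)) is O(m -> ~v), and O(m) is already established, so O(~v).
Premise 7, O(~t -> v), contraposes to O(~v -> t); with O(~v) we get O(t).
From O(t) and premise 1, O(t -> h), we obtain O(h).
Premise 8, O(s -> ~h), contraposes to O(h -> ~s); with O(h) we get O(~s).
Premises 2, 3, 4, 6 do not contribute to this derivation.
Hence ~s is obligatory.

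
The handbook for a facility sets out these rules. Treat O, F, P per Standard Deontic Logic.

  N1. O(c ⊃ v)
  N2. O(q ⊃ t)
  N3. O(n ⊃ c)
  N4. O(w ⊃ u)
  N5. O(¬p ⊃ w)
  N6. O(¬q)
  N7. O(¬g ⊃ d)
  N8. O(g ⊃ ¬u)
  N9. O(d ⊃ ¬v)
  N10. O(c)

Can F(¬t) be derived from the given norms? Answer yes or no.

No

Premise 2 is O(q ⊃ t), but O(q) is not derivable from the premises, so it does not yield O(t).
No other premise forces O(t). An ideal world satisfying every premise can still have ¬t true, so F(¬t) is not derivable.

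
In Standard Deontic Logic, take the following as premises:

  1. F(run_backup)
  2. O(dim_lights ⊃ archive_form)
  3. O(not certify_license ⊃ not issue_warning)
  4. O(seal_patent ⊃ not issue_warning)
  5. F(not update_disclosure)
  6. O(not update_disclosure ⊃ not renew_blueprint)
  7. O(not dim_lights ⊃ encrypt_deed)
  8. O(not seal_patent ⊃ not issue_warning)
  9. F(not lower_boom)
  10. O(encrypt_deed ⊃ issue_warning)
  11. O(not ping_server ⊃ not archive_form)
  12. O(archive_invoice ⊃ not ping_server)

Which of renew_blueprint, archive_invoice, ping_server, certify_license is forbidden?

archive_invoice

Premises 8 and 4 cover both cases: O(not seal_patent ⊃ not issue_warning) and O(seal_patent ⊃ not issue_warning). Since not seal_patent ∨ seal_patent is a tautology, O(not issue_warning) follows.
The contrapositive of premise 10 (O(encrypt_deed ⊃ issue_warning)) is O(not issue_warning ⊃ not encrypt_deed), and O(not issue_warning) is already established, so O(not encrypt_deed).
The contrapositive of premise 7 (O(not dim_lights ⊃ encrypt_deed)) is O(not encrypt_deed ⊃ dim_lights), and O(not encrypt_deed) is already established, so O(dim_lights).
From O(dim_lights) and premise 2, O(dim_lights ⊃ archive_form), we obtain O(archive_form).
The contrapositive of premise 11 (O(not ping_server ⊃ not archive_form)) is O(archive_form ⊃ ping_server), and O(archive_form) is already established, so O(ping_server).
Premise 12, O(archive_invoice ⊃ not ping_server), contraposes to O(ping_server ⊃ not archive_invoice); with O(ping_server) we get O(not archive_invoice).
So O(not archive_invoice) holds, i.e. archive_invoice is forbidden. None of the other listed options is forbidden under the premises.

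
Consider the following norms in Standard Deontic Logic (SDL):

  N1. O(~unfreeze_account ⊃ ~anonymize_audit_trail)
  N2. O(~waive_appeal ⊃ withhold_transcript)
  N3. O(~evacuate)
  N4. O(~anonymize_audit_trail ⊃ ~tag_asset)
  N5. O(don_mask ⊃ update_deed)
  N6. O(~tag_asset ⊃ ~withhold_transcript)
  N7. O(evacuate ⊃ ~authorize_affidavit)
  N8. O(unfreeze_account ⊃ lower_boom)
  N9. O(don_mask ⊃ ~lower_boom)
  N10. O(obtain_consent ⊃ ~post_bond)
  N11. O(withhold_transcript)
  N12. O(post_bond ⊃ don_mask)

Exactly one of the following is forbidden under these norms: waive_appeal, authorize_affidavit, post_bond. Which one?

post_bond

From premise 11 we have O(withhold_transcript).
The contrapositive of premise 6 (O(~tag_asset ⊃ ~withhold_transcript)) is O(withhold_transcript ⊃ tag_asset), and O(withhold_transcript) is already established, so O(tag_asset).
Premise 4 is O(~anonymize_audit_trail ⊃ ~tag_asset); contrapositively O(tag_asset ⊃ anonymize_audit_trail). Since O(tag_asset) holds, K gives O(anonymize_audit_trail).
Premise 1 is O(~unfreeze_account ⊃ ~anonymize_audit_trail); contrapositively O(anonymize_audit_trail ⊃ unfreeze_account). Since O(anonymize_audit_trail) holds, K gives O(unfreeze_account).
From O(unfreeze_account) and premise 8, O(unfreeze_account ⊃ lower_boom), we obtain O(lower_boom).
The contrapositive of premise 9 (O(don_mask ⊃ ~lower_boom)) is O(lower_boom ⊃ ~don_mask), and O(lower_boom) is already established, so O(~don_mask).
Premise 12 is O(post_bond ⊃ don_mask); contrapositively O(~don_mask ⊃ ~post_bond). Since O(~don_mask) holds, K gives O(~post_bond).
So O(~post_bond) holds, i.e. post_bond is forbidden. None of the other listed options is forbidden under the premises.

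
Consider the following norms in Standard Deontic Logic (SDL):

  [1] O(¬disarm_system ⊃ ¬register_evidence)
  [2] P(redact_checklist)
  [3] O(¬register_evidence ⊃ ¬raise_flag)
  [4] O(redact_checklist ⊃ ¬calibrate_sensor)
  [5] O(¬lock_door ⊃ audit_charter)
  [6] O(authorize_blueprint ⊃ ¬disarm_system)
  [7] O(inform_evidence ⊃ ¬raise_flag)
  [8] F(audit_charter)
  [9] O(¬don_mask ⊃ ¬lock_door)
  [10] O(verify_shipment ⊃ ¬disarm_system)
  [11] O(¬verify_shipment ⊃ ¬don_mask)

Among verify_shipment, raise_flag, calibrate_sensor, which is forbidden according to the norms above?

raise_flag

Premise 8, F(audit_charter), is equivalent to O(¬audit_charter).
The contrapositive of premise 5 (O(¬lock_door ⊃ audit_charter)) is O(¬audit_charter ⊃ lock_door), and O(¬audit_charter) is already established, so O(lock_door).
Premise 9, O(¬don_mask ⊃ ¬lock_door), contraposes to O(lock_door ⊃ don_mask); with O(lock_door) we get O(don_mask).
Premise 11 is O(¬verify_shipment ⊃ ¬don_mask); contrapositively O(don_mask ⊃ verify_shipment). Since O(don_mask) holds, K gives O(verify_shipment).
Premise 10 is O(verify_shipment ⊃ ¬disarm_system); since O(verify_shipment), deontic closure gives O(¬disarm_system).
With premise 1, O(¬disarm_system ⊃ ¬register_evidence), the K-axiom yields O(¬register_evidence).
With premise 3, O(¬register_evidence ⊃ ¬raise_flag), the K-axiom yields O(¬raise_flag).
So O(¬raise_flag) holds, i.e. raise_flag is forbidden. None of the other listed options is forbidden under the premises.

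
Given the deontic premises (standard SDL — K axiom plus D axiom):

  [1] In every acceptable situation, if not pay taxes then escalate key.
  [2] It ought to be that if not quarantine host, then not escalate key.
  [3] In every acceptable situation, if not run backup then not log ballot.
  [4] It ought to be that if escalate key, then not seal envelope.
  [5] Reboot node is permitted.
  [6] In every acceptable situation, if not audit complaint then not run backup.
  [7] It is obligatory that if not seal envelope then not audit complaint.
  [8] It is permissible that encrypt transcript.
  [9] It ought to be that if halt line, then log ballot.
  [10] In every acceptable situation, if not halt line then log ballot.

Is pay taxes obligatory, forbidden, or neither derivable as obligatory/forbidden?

Premises 9 and 10 cover both cases: O(halt_line → log_ballot) and O(¬halt_line → log_ballot). Since halt_line ∨ ¬halt_line is a tautology, O(log_ballot) follows.
The contrapositive of premise 3 (O(¬run_backup → ¬log_ballot)) is O(log_ballot → run_backup), and O(log_ballot) is already established, so O(run_backup).
Premise 6, O(¬audit_complaint → ¬run_backup), contraposes to O(run_backup → audit_complaint); with O(run_backup) we get O(audit_complaint).
Premise 7 is O(¬seal_envelope → ¬audit_complaint); contrapositively O(audit_complaint → seal_envelope). Since O(audit_complaint) holds, K gives O(seal_envelope).
Premise 4 is O(escalate_key → ¬seal_envelope); contrapositively O(seal_envelope → ¬escalate_key). Since O(seal_envelope) holds, K gives O(¬escalate_key).
Premise 1 is O(¬pay_taxes → escalate_key); contrapositively O(¬escalate_key → pay_taxes). Since O(¬escalate_key) holds, K gives O(pay_taxes).
Premises 2, 5, 8 do not contribute to this derivation.
Hence pay_taxes is obligatory.

Obligatory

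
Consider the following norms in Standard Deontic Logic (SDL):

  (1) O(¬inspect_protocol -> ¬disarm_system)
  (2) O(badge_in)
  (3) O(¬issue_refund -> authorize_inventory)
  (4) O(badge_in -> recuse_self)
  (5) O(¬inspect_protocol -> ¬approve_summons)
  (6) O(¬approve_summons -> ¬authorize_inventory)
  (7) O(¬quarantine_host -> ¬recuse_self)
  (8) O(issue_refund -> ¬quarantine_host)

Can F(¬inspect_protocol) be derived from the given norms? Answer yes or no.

From premise 2 we have O(badge_in).
With premise 4, O(badge_in -> recuse_self), the K-axiom yields O(recuse_self).
Premise 7 is O(¬quarantine_host -> ¬recuse_self); contrapositively O(recuse_self -> quarantine_host). Since O(recuse_self) holds, K gives O(quarantine_host).
Premise 8, O(issue_refund -> ¬quarantine_host), contraposes to O(quarantine_host -> ¬issue_refund); with O(quarantine_host) we get O(¬issue_refund).
Premise 3 is O(¬issue_refund -> authorize_inventory); since O(¬issue_refund), deontic closure gives O(authorize_inventory).
Premise 6 is O(¬approve_summons -> ¬authorize_inventory); contrapositively O(authorize_inventory -> approve_summons). Since O(authorize_inventory) holds, K gives O(approve_summons).
Premise 5 is O(¬inspect_protocol -> ¬approve_summons); contrapositively O(approve_summons -> inspect_protocol). Since O(approve_summons) holds, K gives O(inspect_protocol).
Premise 1 does not contribute to this derivation.
So O(inspect_protocol) holds, i.e. F(¬inspect_protocol). The claim follows.

Yes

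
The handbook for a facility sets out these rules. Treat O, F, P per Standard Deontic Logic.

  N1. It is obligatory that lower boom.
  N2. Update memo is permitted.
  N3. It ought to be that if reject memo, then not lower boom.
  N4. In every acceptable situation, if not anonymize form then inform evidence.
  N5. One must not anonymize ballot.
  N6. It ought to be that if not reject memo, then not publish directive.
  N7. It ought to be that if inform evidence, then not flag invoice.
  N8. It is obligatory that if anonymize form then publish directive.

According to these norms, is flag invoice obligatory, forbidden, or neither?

Premise 1 gives O(lower_boom).
Premise 3 is O(reject_memo → ¬lower_boom); contrapositively O(lower_boom → ¬reject_memo). Since O(lower_boom) holds, K gives O(¬reject_memo).
With premise 6, O(¬reject_memo → ¬publish_directive), the K-axiom yields O(¬publish_directive).
The contrapositive of premise 8 (O(anonymize_form → publish_directive)) is O(¬publish_directive → ¬anonymize_form), and O(¬publish_directive) is already established, so O(¬anonymize_form).
From O(¬anonymize_form) and premise 4, O(¬anonymize_form → inform_evidence), we obtain O(inform_evidence).
With premise 7, O(inform_evidence → ¬flag_invoice), the K-axiom yields O(¬flag_invoice).
Premises 2, 5 do not contribute to this derivation.
Thus O(¬flag_invoice), which is F(flag_invoice): flag_invoice is forbidden.

Forbidden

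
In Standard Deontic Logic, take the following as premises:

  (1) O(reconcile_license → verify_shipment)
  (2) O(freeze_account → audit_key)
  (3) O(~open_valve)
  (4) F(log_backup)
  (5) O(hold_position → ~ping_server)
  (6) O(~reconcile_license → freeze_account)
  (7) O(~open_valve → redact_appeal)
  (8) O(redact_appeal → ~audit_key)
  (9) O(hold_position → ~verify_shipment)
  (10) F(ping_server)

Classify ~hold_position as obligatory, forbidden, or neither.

Obligatory

Premise 3 states O(~open_valve) outright.
Premise 7 is O(~open_valve → redact_appeal); since O(~open_valve), deontic closure gives O(redact_appeal).
Applying K to premise 8 (O(redact_appeal → ~audit_key)) and O(redact_appeal) yields O(~audit_key).
The contrapositive of premise 2 (O(freeze_account → audit_key)) is O(~audit_key → ~freeze_account), and O(~audit_key) is already established, so O(~freeze_account).
Premise 6 is O(~reconcile_license → freeze_account); contrapositively O(~freeze_account → reconcile_license). Since O(~freeze_account) holds, K gives O(reconcile_license).
From O(reconcile_license) and premise 1, O(reconcile_license → verify_shipment), we obtain O(verify_shipment).
Premise 9, O(hold_position → ~verify_shipment), contraposes to O(verify_shipment → ~hold_position); with O(verify_shipment) we get O(~hold_position).
Premises 4, 5, 10 do not contribute to this derivation.
Hence ~hold_position is obligatory.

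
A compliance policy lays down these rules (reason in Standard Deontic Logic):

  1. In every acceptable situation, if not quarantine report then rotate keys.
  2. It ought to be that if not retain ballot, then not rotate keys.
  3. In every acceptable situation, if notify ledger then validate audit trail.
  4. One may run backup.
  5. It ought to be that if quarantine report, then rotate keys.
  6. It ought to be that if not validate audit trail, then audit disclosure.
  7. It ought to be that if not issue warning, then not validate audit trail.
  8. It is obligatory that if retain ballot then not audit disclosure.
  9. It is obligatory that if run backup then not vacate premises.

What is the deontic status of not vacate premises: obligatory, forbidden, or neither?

Premise 9 is O(run_backup → ¬vacate_premises), but O(run_backup) is not derivable from the premises (the permission P(run_backup) asserts only ¬O(¬run_backup), not O(run_backup)), so it does not yield O(¬vacate_premises).
No premise or chain of K-axiom applications forces O(¬vacate_premises), and none forces O(vacate_premises). So ¬vacate_premises is neither obligatory nor forbidden under these norms.

Neither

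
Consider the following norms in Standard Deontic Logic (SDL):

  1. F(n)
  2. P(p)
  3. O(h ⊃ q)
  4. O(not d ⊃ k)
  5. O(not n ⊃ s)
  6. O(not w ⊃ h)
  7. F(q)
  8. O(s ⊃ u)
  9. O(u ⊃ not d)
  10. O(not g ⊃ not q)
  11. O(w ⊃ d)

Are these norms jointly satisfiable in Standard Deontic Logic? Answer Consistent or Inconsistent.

F(q) at premise 7 means O(not q).
Premise 3 is O(h ⊃ q); contrapositively O(not q ⊃ not h). Since O(not q) holds, K gives O(not h).
Premise 6 is O(not w ⊃ h); contrapositively O(not h ⊃ w). Since O(not h) holds, K gives O(w).
From O(w) and premise 11, O(w ⊃ d), we obtain O(d).
The contrapositive of premise 9 (O(u ⊃ not d)) is O(d ⊃ not u), and O(d) is already established, so O(not u).
Premise 8 is O(s ⊃ u); contrapositively O(not u ⊃ not s). Since O(not u) holds, K gives O(not s).
The contrapositive of premise 5 (O(not n ⊃ s)) is O(not s ⊃ n), and O(not s) is already established, so O(n).
Yet premise 1 is F(n), i.e. O(not n).
We now have both O(n) and O(not n) — n is simultaneously obligatory and forbidden, violating the D-axiom.

Inconsistent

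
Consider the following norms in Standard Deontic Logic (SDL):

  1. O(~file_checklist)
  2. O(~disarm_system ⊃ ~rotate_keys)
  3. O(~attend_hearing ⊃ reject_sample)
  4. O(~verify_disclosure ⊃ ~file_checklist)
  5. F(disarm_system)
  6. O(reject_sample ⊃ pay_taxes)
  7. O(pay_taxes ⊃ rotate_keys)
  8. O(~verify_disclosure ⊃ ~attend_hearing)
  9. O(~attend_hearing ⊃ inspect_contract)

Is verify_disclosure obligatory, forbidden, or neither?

Obligatory

Premise 5 is F(disarm_system), i.e. O(~disarm_system).
Applying K to premise 2 (O(~disarm_system ⊃ ~rotate_keys)) and O(~disarm_system) yields O(~rotate_keys).
Premise 7 is O(pay_taxes ⊃ rotate_keys); contrapositively O(~rotate_keys ⊃ ~pay_taxes). Since O(~rotate_keys) holds, K gives O(~pay_taxes).
Premise 6 is O(reject_sample ⊃ pay_taxes); contrapositively O(~pay_taxes ⊃ ~reject_sample). Since O(~pay_taxes) holds, K gives O(~reject_sample).
Premise 3 is O(~attend_hearing ⊃ reject_sample); contrapositively O(~reject_sample ⊃ attend_hearing). Since O(~reject_sample) holds, K gives O(attend_hearing).
The contrapositive of premise 8 (O(~verify_disclosure ⊃ ~attend_hearing)) is O(attend_hearing ⊃ verify_disclosure), and O(attend_hearing) is already established, so O(verify_disclosure).
Premises 1, 4, 9 do not contribute to this derivation.
Hence verify_disclosure is obligatory.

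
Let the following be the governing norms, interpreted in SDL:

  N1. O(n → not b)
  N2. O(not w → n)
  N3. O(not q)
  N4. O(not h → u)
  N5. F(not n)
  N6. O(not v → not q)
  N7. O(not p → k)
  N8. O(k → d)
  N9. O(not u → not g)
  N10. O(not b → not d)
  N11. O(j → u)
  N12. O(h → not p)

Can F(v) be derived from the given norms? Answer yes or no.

Premise 6 is O(not v → not q); even if O(not q) held, inferring O(not v) would be affirming the consequent — invalid.
No other premise forces O(not v). An ideal world satisfying every premise can still have v true, so F(v) is not derivable.

No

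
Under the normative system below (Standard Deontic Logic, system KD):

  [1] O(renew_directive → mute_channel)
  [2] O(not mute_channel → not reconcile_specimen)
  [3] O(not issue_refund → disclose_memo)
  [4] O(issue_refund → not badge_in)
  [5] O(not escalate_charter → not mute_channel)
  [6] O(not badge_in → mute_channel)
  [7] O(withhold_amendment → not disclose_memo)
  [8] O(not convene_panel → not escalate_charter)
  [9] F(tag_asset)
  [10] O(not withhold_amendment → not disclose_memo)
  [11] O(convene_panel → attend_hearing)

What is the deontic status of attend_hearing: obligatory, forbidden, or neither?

Obligatory

Premises 7 and 10 are O(withhold_amendment → not disclose_memo) and O(not withhold_amendment → not disclose_memo); every ideal world satisfies withhold_amendment or not withhold_amendment, so in either case not disclose_memo holds — hence O(not disclose_memo).
Premise 3 is O(not issue_refund → disclose_memo); contrapositively O(not disclose_memo → issue_refund). Since O(not disclose_memo) holds, K gives O(issue_refund).
With premise 4, O(issue_refund → not badge_in), the K-axiom yields O(not badge_in).
Applying K to premise 6 (O(not badge_in → mute_channel)) and O(not badge_in) yields O(mute_channel).
Premise 5 is O(not escalate_charter → not mute_channel); contrapositively O(mute_channel → escalate_charter). Since O(mute_channel) holds, K gives O(escalate_charter).
Premise 8, O(not convene_panel → not escalate_charter), contraposes to O(escalate_charter → convene_panel); with O(escalate_charter) we get O(convene_panel).
With premise 11, O(convene_panel → attend_hearing), the K-axiom yields O(attend_hearing).
Premises 1, 2, 9 do not contribute to this derivation.
Hence attend_hearing is obligatory.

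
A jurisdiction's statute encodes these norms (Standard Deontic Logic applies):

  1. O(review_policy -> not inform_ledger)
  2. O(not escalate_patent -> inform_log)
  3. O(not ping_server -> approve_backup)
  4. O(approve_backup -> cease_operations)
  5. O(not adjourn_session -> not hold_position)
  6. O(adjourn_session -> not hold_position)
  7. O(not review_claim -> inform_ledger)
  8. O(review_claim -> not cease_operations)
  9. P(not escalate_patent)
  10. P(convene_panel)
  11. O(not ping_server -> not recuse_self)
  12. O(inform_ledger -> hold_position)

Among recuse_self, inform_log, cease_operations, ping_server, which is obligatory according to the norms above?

Premises 5 and 6 are O(not adjourn_session -> not hold_position) and O(adjourn_session -> not hold_position); every ideal world satisfies not adjourn_session or adjourn_session, so in either case not hold_position holds — hence O(not hold_position).
The contrapositive of premise 12 (O(inform_ledger -> hold_position)) is O(not hold_position -> not inform_ledger), and O(not hold_position) is already established, so O(not inform_ledger).
Premise 7, O(not review_claim -> inform_ledger), contraposes to O(not inform_ledger -> review_claim); with O(not inform_ledger) we get O(review_claim).
From O(review_claim) and premise 8, O(review_claim -> not cease_operations), we obtain O(not cease_operations).
Premise 4 is O(approve_backup -> cease_operations); contrapositively O(not cease_operations -> not approve_backup). Since O(not cease_operations) holds, K gives O(not approve_backup).
Premise 3, O(not ping_server -> approve_backup), contraposes to O(not approve_backup -> ping_server); with O(not approve_backup) we get O(ping_server).
So O(ping_server) holds — ping_server is obligatory. None of the other listed options is made obligatory by any chain of premises.

ping_server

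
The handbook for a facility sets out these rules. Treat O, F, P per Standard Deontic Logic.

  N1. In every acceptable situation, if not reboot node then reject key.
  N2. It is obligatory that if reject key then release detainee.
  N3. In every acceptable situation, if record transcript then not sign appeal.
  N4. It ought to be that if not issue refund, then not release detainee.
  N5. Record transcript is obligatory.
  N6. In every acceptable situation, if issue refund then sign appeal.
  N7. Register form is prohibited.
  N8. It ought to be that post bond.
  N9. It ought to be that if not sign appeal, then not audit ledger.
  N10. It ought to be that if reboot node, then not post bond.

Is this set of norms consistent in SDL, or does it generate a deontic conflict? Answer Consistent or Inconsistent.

From premise 8 we have O(post_bond).
The contrapositive of premise 10 (O(reboot_node → ¬post_bond)) is O(post_bond → ¬reboot_node), and O(post_bond) is already established, so O(¬reboot_node).
From O(¬reboot_node) and premise 1, O(¬reboot_node → reject_key), we obtain O(reject_key).
Applying K to premise 2 (O(reject_key → release_detainee)) and O(reject_key) yields O(release_detainee).
Premise 4 is O(¬issue_refund → ¬release_detainee); contrapositively O(release_detainee → issue_refund). Since O(release_detainee) holds, K gives O(issue_refund).
With premise 6, O(issue_refund → sign_appeal), the K-axiom yields O(sign_appeal).
Premise 3, O(record_transcript → ¬sign_appeal), contraposes to O(sign_appeal → ¬record_transcript); with O(sign_appeal) we get O(¬record_transcript).
But premise 5 directly asserts O(record_transcript).
We now have both O(¬record_transcript) and O(record_transcript) — record_transcript is simultaneously obligatory and forbidden, violating the D-axiom.

Inconsistent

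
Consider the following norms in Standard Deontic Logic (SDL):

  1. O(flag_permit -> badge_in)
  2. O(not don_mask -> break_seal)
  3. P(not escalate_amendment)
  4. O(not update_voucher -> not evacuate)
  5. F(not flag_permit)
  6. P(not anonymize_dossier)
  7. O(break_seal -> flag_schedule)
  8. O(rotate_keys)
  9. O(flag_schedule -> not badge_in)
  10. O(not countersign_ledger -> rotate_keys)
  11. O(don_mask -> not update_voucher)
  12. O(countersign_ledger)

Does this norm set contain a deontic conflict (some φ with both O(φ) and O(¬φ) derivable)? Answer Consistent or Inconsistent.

Consistent

Premise 10 is O(not countersign_ledger -> rotate_keys); even if O(rotate_keys) held, inferring O(not countersign_ledger) would be affirming the consequent — invalid.
So O(not countersign_ledger) is not derivable, and the apparent clash with O(countersign_ledger) does not arise.
A world satisfying every obligation exists (e.g. anonymize_dossier=false, badge_in=true, break_seal=false, countersign_ledger=true, don_mask=true, escalate_amendment=false, evacuate=false, flag_permit=true, flag_schedule=false, rotate_keys=true, update_voucher=false); no atom is both obligatory and forbidden, so the set is consistent.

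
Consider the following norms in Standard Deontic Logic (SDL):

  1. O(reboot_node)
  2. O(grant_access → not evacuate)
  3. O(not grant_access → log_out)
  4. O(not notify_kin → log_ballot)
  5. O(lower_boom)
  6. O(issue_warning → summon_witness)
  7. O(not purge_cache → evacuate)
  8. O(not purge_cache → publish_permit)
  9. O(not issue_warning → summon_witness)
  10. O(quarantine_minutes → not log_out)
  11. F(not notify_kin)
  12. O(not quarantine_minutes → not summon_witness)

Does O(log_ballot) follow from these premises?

Premise 4 is O(not notify_kin → log_ballot), but O(not notify_kin) is not derivable from the premises, so it does not yield O(log_ballot).
No other premise forces O(log_ballot). An ideal world satisfying every premise can still have log_ballot false, so O(log_ballot) is not derivable.

No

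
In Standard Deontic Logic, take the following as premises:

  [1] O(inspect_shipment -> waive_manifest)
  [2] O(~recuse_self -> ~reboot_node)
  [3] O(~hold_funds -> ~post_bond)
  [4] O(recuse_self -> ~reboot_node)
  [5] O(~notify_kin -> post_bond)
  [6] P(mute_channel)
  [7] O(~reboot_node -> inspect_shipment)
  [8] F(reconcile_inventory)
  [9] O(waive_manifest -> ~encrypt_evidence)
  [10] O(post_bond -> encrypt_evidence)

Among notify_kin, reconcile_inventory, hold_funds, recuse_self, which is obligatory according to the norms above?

notify_kin

Premises 2 and 4 are O(~recuse_self -> ~reboot_node) and O(recuse_self -> ~reboot_node); every ideal world satisfies ~recuse_self or recuse_self, so in either case ~reboot_node holds — hence O(~reboot_node).
Premise 7 is O(~reboot_node -> inspect_shipment); since O(~reboot_node), deontic closure gives O(inspect_shipment).
Applying K to premise 1 (O(inspect_shipment -> waive_manifest)) and O(inspect_shipment) yields O(waive_manifest).
From O(waive_manifest) and premise 9, O(waive_manifest -> ~encrypt_evidence), we obtain O(~encrypt_evidence).
Premise 10, O(post_bond -> encrypt_evidence), contraposes to O(~encrypt_evidence -> ~post_bond); with O(~encrypt_evidence) we get O(~post_bond).
Premise 5 is O(~notify_kin -> post_bond); contrapositively O(~post_bond -> notify_kin). Since O(~post_bond) holds, K gives O(notify_kin).
So O(notify_kin) holds — notify_kin is obligatory. None of the other listed options is made obligatory by any chain of premises.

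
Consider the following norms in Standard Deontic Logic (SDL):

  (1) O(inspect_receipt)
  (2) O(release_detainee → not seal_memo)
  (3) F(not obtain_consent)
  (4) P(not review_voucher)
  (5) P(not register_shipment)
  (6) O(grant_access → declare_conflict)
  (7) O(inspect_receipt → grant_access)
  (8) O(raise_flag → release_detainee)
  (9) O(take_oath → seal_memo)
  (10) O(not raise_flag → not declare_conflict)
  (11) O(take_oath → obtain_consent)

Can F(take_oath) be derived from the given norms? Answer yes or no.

Yes

From premise 1 we have O(inspect_receipt).
Premise 7 is O(inspect_receipt → grant_access); since O(inspect_receipt), deontic closure gives O(grant_access).
With premise 6, O(grant_access → declare_conflict), the K-axiom yields O(declare_conflict).
The contrapositive of premise 10 (O(not raise_flag → not declare_conflict)) is O(declare_conflict → raise_flag), and O(declare_conflict) is already established, so O(raise_flag).
With premise 8, O(raise_flag → release_detainee), the K-axiom yields O(release_detainee).
From O(release_detainee) and premise 2, O(release_detainee → not seal_memo), we obtain O(not seal_memo).
Premise 9 is O(take_oath → seal_memo); contrapositively O(not seal_memo → not take_oath). Since O(not seal_memo) holds, K gives O(not take_oath).
Premises 3, 4, 5, 11 do not contribute to this derivation.
So O(not take_oath) holds, i.e. F(take_oath). The claim follows.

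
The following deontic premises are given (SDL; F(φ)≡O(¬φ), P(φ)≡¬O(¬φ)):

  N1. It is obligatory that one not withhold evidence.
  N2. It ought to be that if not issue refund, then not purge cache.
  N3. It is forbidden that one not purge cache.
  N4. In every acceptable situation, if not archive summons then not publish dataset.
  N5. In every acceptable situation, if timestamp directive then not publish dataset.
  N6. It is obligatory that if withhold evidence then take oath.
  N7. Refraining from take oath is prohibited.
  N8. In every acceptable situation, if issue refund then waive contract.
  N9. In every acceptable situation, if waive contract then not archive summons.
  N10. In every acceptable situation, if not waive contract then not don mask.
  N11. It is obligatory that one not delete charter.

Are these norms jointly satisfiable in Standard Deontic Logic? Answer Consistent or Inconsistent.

Premise 6 is O(withhold_evidence → take_oath); even if O(take_oath) held, inferring O(withhold_evidence) would be affirming the consequent — invalid.
So O(withhold_evidence) is not derivable, and the apparent clash with O(¬withhold_evidence) does not arise.
A world satisfying every obligation exists (e.g. archive_summons=false, delete_charter=false, don_mask=false, issue_refund=true, publish_dataset=false, purge_cache=true, take_oath=true, timestamp_directive=false, waive_contract=true, withhold_evidence=false); no atom is both obligatory and forbidden, so the set is consistent.

Consistent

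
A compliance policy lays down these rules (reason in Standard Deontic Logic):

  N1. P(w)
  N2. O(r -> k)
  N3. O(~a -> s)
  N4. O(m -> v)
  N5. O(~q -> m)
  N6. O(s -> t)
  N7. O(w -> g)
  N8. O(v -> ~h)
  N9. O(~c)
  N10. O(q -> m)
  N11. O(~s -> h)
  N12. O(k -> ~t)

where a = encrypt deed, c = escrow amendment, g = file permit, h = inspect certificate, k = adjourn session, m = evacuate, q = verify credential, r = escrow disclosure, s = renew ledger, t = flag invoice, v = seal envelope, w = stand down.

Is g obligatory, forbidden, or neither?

Neither

Premise 7 is O(w -> g), but O(w) is not derivable from the premises (the permission P(w) asserts only ~O(~w), not O(w)), so it does not yield O(g).
No premise or chain of K-axiom applications forces O(g), and none forces O(~g). So g is neither obligatory nor forbidden under these norms.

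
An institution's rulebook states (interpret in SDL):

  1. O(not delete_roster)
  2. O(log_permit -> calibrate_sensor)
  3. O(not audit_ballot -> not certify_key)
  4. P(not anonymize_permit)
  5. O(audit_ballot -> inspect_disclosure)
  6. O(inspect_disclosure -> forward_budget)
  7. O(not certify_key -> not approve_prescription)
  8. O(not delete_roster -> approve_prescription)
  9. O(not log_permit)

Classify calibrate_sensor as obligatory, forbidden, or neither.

Premise 2 is O(log_permit -> calibrate_sensor), but O(log_permit) is not derivable from the premises, so it does not yield O(calibrate_sensor).
No premise or chain of K-axiom applications forces O(calibrate_sensor), and none forces O(not calibrate_sensor). So calibrate_sensor is neither obligatory nor forbidden under these norms.

Neither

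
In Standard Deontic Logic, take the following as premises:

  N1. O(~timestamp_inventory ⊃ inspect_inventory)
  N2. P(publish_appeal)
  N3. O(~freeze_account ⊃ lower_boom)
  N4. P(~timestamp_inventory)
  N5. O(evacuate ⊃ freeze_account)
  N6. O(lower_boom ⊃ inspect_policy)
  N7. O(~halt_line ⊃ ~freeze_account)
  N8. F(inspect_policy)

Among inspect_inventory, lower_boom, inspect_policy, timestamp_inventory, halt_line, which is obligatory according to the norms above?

halt_line

F(inspect_policy) at premise 8 means O(~inspect_policy).
Premise 6 is O(lower_boom ⊃ inspect_policy); contrapositively O(~inspect_policy ⊃ ~lower_boom). Since O(~inspect_policy) holds, K gives O(~lower_boom).
Premise 3 is O(~freeze_account ⊃ lower_boom); contrapositively O(~lower_boom ⊃ freeze_account). Since O(~lower_boom) holds, K gives O(freeze_account).
Premise 7, O(~halt_line ⊃ ~freeze_account), contraposes to O(freeze_account ⊃ halt_line); with O(freeze_account) we get O(halt_line).
So O(halt_line) holds — halt_line is obligatory. None of the other listed options is made obligatory by any chain of premises.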